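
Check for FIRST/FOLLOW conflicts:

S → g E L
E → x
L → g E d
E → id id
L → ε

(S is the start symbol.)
No FIRST/FOLLOW conflicts.

A FIRST/FOLLOW conflict occurs when a non-terminal N has a nullable alternative N → β (β ⇒* ε) and another alternative N → α with FIRST(α) ∩ FOLLOW(N) ≠ ∅: on such a lookahead the parser cannot decide between expanding α and letting N vanish via β.

Nullable non-terminals: L.

L: nullable alternative(s) L → ε; FOLLOW(L) = { $ }
  L → g E d: FIRST \ {ε} = { 'g' } — disjoint from FOLLOW(L)
  L → ε: FIRST \ {ε} = { } — this is the only nullable alternative, skip

E, S have no nullable alternative, so no FIRST/FOLLOW check is needed there.

No FIRST/FOLLOW conflicts found.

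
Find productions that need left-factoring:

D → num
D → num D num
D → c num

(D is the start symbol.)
Left-factoring is needed when two productions for the same non-terminal
share a common prefix on the right-hand side.

Productions for D:
  D → num
  D → num D num
  D → c num

Found common prefix 'num' in productions for D

Answer: Yes, D has productions with common prefix 'num'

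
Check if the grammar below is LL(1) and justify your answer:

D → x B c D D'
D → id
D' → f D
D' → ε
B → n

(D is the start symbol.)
No. Predict set conflict for D': { 'f' }

Relevant sets:
  FOLLOW(D') = { $, 'f' }

For D:
  PREDICT(D → x B c D D') = { 'x' }
  PREDICT(D → id) = { 'id' }
For D':
  PREDICT(D' → f D) = { 'f' }
  PREDICT(D' → ε) = { $, 'f' }
B has a single production, so nothing to check there.

Conflict found: Predict set conflict for D': { 'f' }
The grammar is NOT LL(1).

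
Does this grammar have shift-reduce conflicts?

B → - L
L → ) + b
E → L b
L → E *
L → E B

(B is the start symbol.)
A shift-reduce conflict occurs when an LR(0) state has both:
  - a complete (reduce) item [A → α .] (dot at the end), and
  - a shift item [B → β . c γ] (dot before a terminal).

Augment with B' → B and build the canonical LR(0) collection (I0 = CLOSURE({[B' → . B]}), then GOTO on every symbol after a dot until no new states appear). It has 11 states:
  I0: { [B → . - L], [B' → . B] }  — shift
  I1: { [B → - . L], [E → . L b], [L → . ) + b], [L → . E *], [L → . E B] }  — shift
  I2: { [B' → B .] }  — accept
  I3: { [L → ) . + b] }  — shift
  I4: { [B → . - L], [L → E . *], [L → E . B] }  — shift
  I5: { [B → - L .], [E → L . b] }  — shift, reduce
  I6: { [E → L b .] }  — reduce
  I7: { [L → E * .] }  — reduce
  I8: { [L → E B .] }  — reduce
  I9: { [L → ) + . b] }  — shift
  I10: { [L → ) + b .] }  — reduce

I5 contains reduce item [B → - L .] and shift item [E → L . b] — shift-reduce conflict.

Answer: Yes — I5: [B → - L .] vs [E → L . b]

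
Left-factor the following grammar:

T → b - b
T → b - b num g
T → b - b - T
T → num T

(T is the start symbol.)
T → b - b T'
T' → ε
T' → num g
T' → - T
T → num T

Left-factoring transforms A → αβ₁ | αβ₂ into A → αA' and A' → β₁ | β₂
(α is the longest common prefix among the alternatives). Repeat until
no nonterminal has two alternatives with a common prefix.

Round 1: T has alternatives sharing prefix 'b - b'. Introduce T': T → b - b T'
  Add: T' → ε
  Add: T' → num g
  Add: T' → - T

No remaining common prefixes — done.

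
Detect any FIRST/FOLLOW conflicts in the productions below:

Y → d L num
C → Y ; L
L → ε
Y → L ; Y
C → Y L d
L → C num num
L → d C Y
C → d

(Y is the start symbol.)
Yes. L → C num num with FOLLOW(L) on { ';', 'd' }; L → d C Y with FOLLOW(L) on { 'd' }

A FIRST/FOLLOW conflict occurs when a non-terminal N has a nullable alternative N → β (β ⇒* ε) and another alternative N → α with FIRST(α) ∩ FOLLOW(N) ≠ ∅: on such a lookahead the parser cannot decide between expanding α and letting N vanish via β.

Nullable non-terminals: L.
FIRST sets used below: FIRST(C) = { ';', 'd' }

L: nullable alternative(s) L → ε; FOLLOW(L) = { ';', 'd', 'num' }
  L → ε: FIRST \ {ε} = { } — this is the only nullable alternative, skip
  L → C num num: FIRST \ {ε} = { ';', 'd' } — overlaps FOLLOW(L) on { ';', 'd' }: CONFLICT
  L → d C Y: FIRST \ {ε} = { 'd' } — overlaps FOLLOW(L) on { 'd' }: CONFLICT

C, Y have no nullable alternative, so no FIRST/FOLLOW check is needed there.

So the grammar has 2 FIRST/FOLLOW conflicts (marked CONFLICT above).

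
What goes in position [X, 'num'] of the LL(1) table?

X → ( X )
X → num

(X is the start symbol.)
X → num

To find M[X, 'num'], we find productions for X where 'num' is in the predict set (PREDICT(N → α) = (FIRST(α) \ {ε}) ∪ (FOLLOW(N) if α ⇒* ε)).

X → ( X ): PREDICT = { '(' }
X → num: PREDICT = { 'num' }
  'num' is in predict set, so this production goes in M[X, 'num']

M[X, 'num'] = X → num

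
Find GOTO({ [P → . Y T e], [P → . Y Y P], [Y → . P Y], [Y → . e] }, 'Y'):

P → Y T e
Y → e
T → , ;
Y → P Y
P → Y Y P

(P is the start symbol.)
GOTO(I, 'Y') = CLOSURE({ [A → αX.β] : [A → α.Xβ] ∈ I, X = 'Y' })

Items with dot before 'Y', with the dot advanced:
  [P → . Y T e] → [P → Y . T e]
  [P → . Y Y P] → [P → Y . Y P]
Closure of the advanced items:
  [P → Y . T e] has the dot before T: add [T → . , ;]
  [P → Y . Y P] has the dot before Y: add [Y → . e], [Y → . P Y]
  [Y → . P Y] has the dot before P: add [P → . Y T e], [P → . Y Y P]

GOTO = { [P → . Y T e], [P → . Y Y P], [P → Y . T e], [P → Y . Y P], [T → . , ;], [Y → . P Y], [Y → . e] }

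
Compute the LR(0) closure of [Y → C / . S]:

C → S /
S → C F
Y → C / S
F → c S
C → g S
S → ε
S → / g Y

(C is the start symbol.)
{ [C → . S /], [C → . g S], [S → . / g Y], [S → . C F], [S → .], [Y → C / . S] }

To compute CLOSURE, for each item [A → α.Bβ] where B is a non-terminal, add [B → .γ] for all productions B → γ; repeat for the newly added items until nothing changes.

Start with: [Y → C / . S]
  [Y → C / . S] has the dot before S: add [S → . C F], [S → .], [S → . / g Y]
  [S → . C F] has the dot before C: add [C → . S /], [C → . g S]
No further items can be added.

CLOSURE = { [C → . S /], [C → . g S], [S → . / g Y], [S → . C F], [S → .], [Y → C / . S] }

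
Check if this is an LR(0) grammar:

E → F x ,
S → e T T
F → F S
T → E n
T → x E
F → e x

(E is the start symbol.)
Yes, the grammar is LR(0)

A grammar is LR(0) if no state in the canonical LR(0) collection has:
  - both a shift item (dot before a terminal) and a complete item (shift-reduce conflict), or
  - two or more complete items (reduce-reduce conflict; the accept item [E' → E .] counts as a complete item here).

Augment with E' → E and build the canonical LR(0) collection (I0 = CLOSURE({[E' → . E]}), then GOTO on every symbol after a dot until no new states appear). It has 15 states:
  I0: { [E → . F x ,], [E' → . E], [F → . F S], [F → . e x] }  — shift
  I1: { [E' → E .] }  — accept
  I2: { [E → F . x ,], [F → F . S], [S → . e T T] }  — shift
  I3: { [F → e . x] }  — shift
  I4: { [F → e x .] }  — reduce
  I5: { [F → F S .] }  — reduce
  I6: { [E → . F x ,], [F → . F S], [F → . e x], [S → e . T T], [T → . E n], [T → . x E] }  — shift
  I7: { [E → F x . ,] }  — shift
  I8: { [E → F x , .] }  — reduce
  I9: { [T → E . n] }  — shift
  I10: { [E → . F x ,], [F → . F S], [F → . e x], [S → e T . T], [T → . E n], [T → . x E] }  — shift
  I11: { [E → . F x ,], [F → . F S], [F → . e x], [T → x . E] }  — shift
  I12: { [T → x E .] }  — reduce
  I13: { [S → e T T .] }  — reduce
  I14: { [T → E n .] }  — reduce

Every state is either a pure shift/goto state or contains exactly one complete item and nothing to shift — no conflicts. The grammar is LR(0).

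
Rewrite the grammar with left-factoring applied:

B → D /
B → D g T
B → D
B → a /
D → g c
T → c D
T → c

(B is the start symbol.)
B → D B'
B' → /
B' → g T
B' → ε
B → a /
D → g c
T → c T'
T' → D
T' → ε

Left-factoring transforms A → αβ₁ | αβ₂ into A → αA' and A' → β₁ | β₂
(α is the longest common prefix among the alternatives). Repeat until
no nonterminal has two alternatives with a common prefix.

Round 1: B has alternatives sharing prefix 'D'. Introduce B': B → D B'
  Add: B' → /
  Add: B' → g T
  Add: B' → ε

Round 2: T has alternatives sharing prefix 'c'. Introduce T': T → c T'
  Add: T' → D
  Add: T' → ε

No remaining common prefixes — done.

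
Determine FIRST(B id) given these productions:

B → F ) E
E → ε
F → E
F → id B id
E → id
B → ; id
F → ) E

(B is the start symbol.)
FIRST sets of the non-terminals involved (from the grammar, by fixed-point iteration):
  FIRST(B) = { ')', ';', 'id' }

To compute FIRST(B id), process the symbols left to right:
Symbol B is a non-terminal. Add FIRST(B) \ {ε} = { ')', ';', 'id' }
B is not nullable (ε ∉ FIRST(B)), so stop here.
FIRST(B id) = { ')', ';', 'id' }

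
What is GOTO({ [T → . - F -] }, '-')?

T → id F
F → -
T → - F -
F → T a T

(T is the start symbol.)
{ [F → . -], [F → . T a T], [T → - . F -], [T → . - F -], [T → . id F] }

GOTO(I, '-') = CLOSURE({ [A → αX.β] : [A → α.Xβ] ∈ I, X = '-' })

Items with dot before '-', with the dot advanced:
  [T → . - F -] → [T → - . F -]
Closure of the advanced items:
  [T → - . F -] has the dot before F: add [F → . -], [F → . T a T]
  [F → . T a T] has the dot before T: add [T → . id F], [T → . - F -]

GOTO = { [F → . -], [F → . T a T], [T → - . F -], [T → . - F -], [T → . id F] }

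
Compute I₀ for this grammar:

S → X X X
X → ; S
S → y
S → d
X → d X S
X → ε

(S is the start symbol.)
{ [S → . X X X], [S → . d], [S → . y], [S' → . S], [X → . ; S], [X → . d X S], [X → .] }

First, augment the grammar with S' → S
I₀ = CLOSURE({ [S' → . S] }):
  [S' → . S] has the dot before S: add [S → . X X X], [S → . y], [S → . d]
  [S → . X X X] has the dot before X: add [X → . ; S], [X → . d X S], [X → .]
No further items can be added.

I₀ = { [S → . X X X], [S → . d], [S → . y], [S' → . S], [X → . ; S], [X → . d X S], [X → .] }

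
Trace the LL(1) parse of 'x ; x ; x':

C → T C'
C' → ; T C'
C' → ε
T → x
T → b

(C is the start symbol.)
LL(1) parsing maintains a stack (initially the start symbol over $) and the input. At each step: if the stack top is a terminal, match it against the current input token; if it is a non-terminal N, replace it with the RHS of M[N, lookahead] (the unique production whose predict set contains the lookahead).

Stack is shown with the top on the left.

Stack     Input        Action
-----------------------------
C $       x ; x ; x $  output C → T C'
T C' $    x ; x ; x $  output T → x
x C' $    x ; x ; x $  match 'x'
C' $      ; x ; x $    output C' → ; T C'
; T C' $  ; x ; x $    match ';'
T C' $    x ; x $      output T → x
x C' $    x ; x $      match 'x'
C' $      ; x $        output C' → ; T C'
; T C' $  ; x $        match ';'
T C' $    x $          output T → x
x C' $    x $          match 'x'
C' $      $            output C' → ε
$         $            accept

The string is accepted.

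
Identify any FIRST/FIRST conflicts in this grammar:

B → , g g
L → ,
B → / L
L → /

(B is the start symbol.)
A FIRST/FIRST conflict occurs when two productions N → α and N → β for the same non-terminal have FIRST(α) ∩ FIRST(β) ≠ ∅ (with ε ∈ FIRST of a nullable right-hand side, so two nullable alternatives also conflict).

Productions for B:
  B → , g g: FIRST = { ',' }
  B → / L: FIRST = { '/' }
Productions for L:
  L → ,: FIRST = { ',' }
  L → /: FIRST = { '/' }

All alternatives of each non-terminal have pairwise disjoint FIRST sets.

Answer: No FIRST/FIRST conflicts.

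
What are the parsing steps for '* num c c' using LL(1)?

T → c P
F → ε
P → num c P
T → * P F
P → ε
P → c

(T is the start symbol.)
LL(1) parsing maintains a stack (initially the start symbol over $) and the input. At each step: if the stack top is a terminal, match it against the current input token; if it is a non-terminal N, replace it with the RHS of M[N, lookahead] (the unique production whose predict set contains the lookahead).

Stack is shown with the top on the left.

Stack        Input        Action
--------------------------------
T $          * num c c $  output T → * P F
* P F $      * num c c $  match '*'
P F $        num c c $    output P → num c P
num c P F $  num c c $    match 'num'
c P F $      c c $        match 'c'
P F $        c $          output P → c
c F $        c $          match 'c'
F $          $            output F → ε
$            $            accept

The string is accepted.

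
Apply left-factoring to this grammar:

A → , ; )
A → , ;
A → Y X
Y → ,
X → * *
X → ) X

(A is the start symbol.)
Left-factoring transforms A → αβ₁ | αβ₂ into A → αA' and A' → β₁ | β₂
(α is the longest common prefix among the alternatives). Repeat until
no nonterminal has two alternatives with a common prefix.

Round 1: A has alternatives sharing prefix ', ;'. Introduce A': A → , ; A'
  Add: A' → )
  Add: A' → ε

No remaining common prefixes — done.

Resulting grammar:
A → , ; A'
A' → )
A' → ε
A → Y X
Y → ,
X → * *
X → ) X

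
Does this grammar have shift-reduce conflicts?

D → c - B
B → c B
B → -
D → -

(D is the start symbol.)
No shift-reduce conflicts

A shift-reduce conflict occurs when an LR(0) state has both:
  - a complete (reduce) item [A → α .] (dot at the end), and
  - a shift item [B → β . c γ] (dot before a terminal).

Augment with D' → D and build the canonical LR(0) collection (I0 = CLOSURE({[D' → . D]}), then GOTO on every symbol after a dot until no new states appear). It has 9 states:
  I0: { [D → . -], [D → . c - B], [D' → . D] }  — shift
  I1: { [D → - .] }  — reduce
  I2: { [D' → D .] }  — accept
  I3: { [D → c . - B] }  — shift
  I4: { [B → . -], [B → . c B], [D → c - . B] }  — shift
  I5: { [B → - .] }  — reduce
  I6: { [D → c - B .] }  — reduce
  I7: { [B → . -], [B → . c B], [B → c . B] }  — shift
  I8: { [B → c B .] }  — reduce

No state contains both a complete item and a shift item.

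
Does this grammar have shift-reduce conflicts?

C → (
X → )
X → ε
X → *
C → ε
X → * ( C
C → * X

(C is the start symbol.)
A shift-reduce conflict occurs when an LR(0) state has both:
  - a complete (reduce) item [A → α .] (dot at the end), and
  - a shift item [B → β . c γ] (dot before a terminal).

Augment with C' → C and build the canonical LR(0) collection (I0 = CLOSURE({[C' → . C]}), then GOTO on every symbol after a dot until no new states appear). It has 9 states:
  I0: { [C → . (], [C → . * X], [C → .], [C' → . C] }  — shift, reduce
  I1: { [C → ( .] }  — reduce
  I2: { [C → * . X], [X → . )], [X → . * ( C], [X → . *], [X → .] }  — shift, reduce
  I3: { [C' → C .] }  — accept
  I4: { [X → ) .] }  — reduce
  I5: { [X → * . ( C], [X → * .] }  — shift, reduce
  I6: { [C → * X .] }  — reduce
  I7: { [C → . (], [C → . * X], [C → .], [X → * ( . C] }  — shift, reduce
  I8: { [X → * ( C .] }  — reduce

I0 contains reduce item [C → .] and shift items [C → . (], [C → . * X] — shift-reduce conflict.
I2 contains reduce item [X → .] and shift items [X → . )], [X → . *], [X → . * ( C] — shift-reduce conflict.
I5 contains reduce item [X → * .] and shift item [X → * . ( C] — shift-reduce conflict.
I7 contains reduce item [C → .] and shift items [C → . (], [C → . * X] — shift-reduce conflict.

Answer: Yes — I0: [C → .] vs [C → . (]; I2: [X → .] vs [X → . )]; I5: [X → * .] vs [X → * . ( C]; I7: [C → .] vs [C → . (]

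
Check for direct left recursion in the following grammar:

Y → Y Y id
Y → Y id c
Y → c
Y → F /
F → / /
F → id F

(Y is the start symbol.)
Direct left recursion occurs when N → N α for some non-terminal N (the right-hand side begins with the left-hand side itself).

Y → Y Y id: LEFT RECURSIVE (starts with Y)
Y → Y id c: LEFT RECURSIVE (starts with Y)
Y → c: starts with c
Y → F /: starts with F
F → / /: starts with '/'
F → id F: starts with id

The grammar has direct left recursion on: Y.

Answer: Yes, Y is left-recursive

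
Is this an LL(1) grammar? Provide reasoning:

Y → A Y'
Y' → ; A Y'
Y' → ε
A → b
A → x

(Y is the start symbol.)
Yes, the grammar is LL(1).

A grammar is LL(1) if for each non-terminal N with multiple productions, the predict sets of those productions are pairwise disjoint, where PREDICT(N → α) = (FIRST(α) \ {ε}) ∪ (FOLLOW(N) if α ⇒* ε).

Relevant sets:
  FOLLOW(Y') = { $ }

For Y':
  PREDICT(Y' → ';' A Y') = { ';' }
  PREDICT(Y' → ε) = { $ }
For A:
  PREDICT(A → b) = { 'b' }
  PREDICT(A → x) = { 'x' }
Y has a single production, so nothing to check there.

All predict sets are disjoint. The grammar IS LL(1).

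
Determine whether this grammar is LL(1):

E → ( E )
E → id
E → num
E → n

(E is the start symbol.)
A grammar is LL(1) if for each non-terminal N with multiple productions, the predict sets of those productions are pairwise disjoint, where PREDICT(N → α) = (FIRST(α) \ {ε}) ∪ (FOLLOW(N) if α ⇒* ε).

For E:
  PREDICT(E → '(' E ')') = { '(' }
  PREDICT(E → id) = { 'id' }
  PREDICT(E → num) = { 'num' }
  PREDICT(E → n) = { 'n' }

All predict sets are disjoint. The grammar IS LL(1).

Answer: Yes, the grammar is LL(1).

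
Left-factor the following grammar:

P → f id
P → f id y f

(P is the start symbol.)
Left-factoring transforms A → αβ₁ | αβ₂ into A → αA' and A' → β₁ | β₂
(α is the longest common prefix among the alternatives). Repeat until
no nonterminal has two alternatives with a common prefix.

Round 1: P has alternatives sharing prefix 'f id'. Introduce P': P → f id P'
  Add: P' → ε
  Add: P' → y f

No remaining common prefixes — done.

Resulting grammar:
P → f id P'
P' → ε
P' → y f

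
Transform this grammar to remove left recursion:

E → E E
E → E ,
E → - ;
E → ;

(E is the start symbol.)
E → - ; E'
E → ; E'
E' → E E'
E' → , E'
E' → ε

E is directly left-recursive. The standard transformation for
  A → A α₁ | ... | A α_m | β₁ | ... | β_n
is
  A  → β₁ A' | ... | β_n A'
  A' → α₁ A' | ... | α_m A' | ε

E → - ; becomes E → - ; E'
E → ; becomes E → ; E'
E → E E becomes E' → E E'
E → E , becomes E' → , E'
Add E' → ε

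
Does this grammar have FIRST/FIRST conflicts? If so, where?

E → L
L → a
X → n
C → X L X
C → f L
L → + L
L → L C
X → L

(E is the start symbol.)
Yes. L → a / L → L C on { 'a' }; L → '+' L / L → L C on { '+' }

A FIRST/FIRST conflict occurs when two productions N → α and N → β for the same non-terminal have FIRST(α) ∩ FIRST(β) ≠ ∅ (with ε ∈ FIRST of a nullable right-hand side, so two nullable alternatives also conflict).

FIRST sets of the non-terminals at (or reachable through a nullable prefix from) the front of some alternative:
  FIRST(L) = { '+', 'a' }
  FIRST(X) = { '+', 'a', 'n' }

Productions for L:
  L → a: FIRST = { 'a' }
  L → + L: FIRST = { '+' }
  L → L C: FIRST = { '+', 'a' }
Productions for X:
  X → n: FIRST = { 'n' }
  X → L: FIRST = { '+', 'a' }
Productions for C:
  C → X L X: FIRST = { '+', 'a', 'n' }
  C → f L: FIRST = { 'f' }
E has only one production, so no FIRST/FIRST conflict is possible there.

Conflict for L: L → a and L → L C
  Overlap: { 'a' }
Conflict for L: L → + L and L → L C
  Overlap: { '+' }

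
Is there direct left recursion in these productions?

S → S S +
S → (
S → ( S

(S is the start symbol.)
Yes, S is left-recursive

Direct left recursion occurs when N → N α for some non-terminal N (the right-hand side begins with the left-hand side itself).

S → S S +: LEFT RECURSIVE (starts with S)
S → (: starts with '('
S → ( S: starts with '('

The grammar has direct left recursion on: S.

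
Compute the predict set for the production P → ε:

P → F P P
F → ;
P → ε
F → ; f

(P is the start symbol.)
PREDICT(P → ε) = (FIRST(RHS) \ {ε}) ∪ (FOLLOW(P) if ε ∈ FIRST(RHS), i.e. RHS ⇒* ε)
The right-hand side is ε (FIRST(ε) = { ε }), so the predict set is FOLLOW(P) = { $, ';' }
PREDICT(P → ε) = { $, ';' }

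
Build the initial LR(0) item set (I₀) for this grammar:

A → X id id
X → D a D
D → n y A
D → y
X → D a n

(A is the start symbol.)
First, augment the grammar with A' → A
I₀ = CLOSURE({ [A' → . A] }):
  [A' → . A] has the dot before A: add [A → . X id id]
  [A → . X id id] has the dot before X: add [X → . D a D], [X → . D a n]
  [X → . D a D] has the dot before D: add [D → . n y A], [D → . y]
No further items can be added.

I₀ = { [A → . X id id], [A' → . A], [D → . n y A], [D → . y], [X → . D a D], [X → . D a n] }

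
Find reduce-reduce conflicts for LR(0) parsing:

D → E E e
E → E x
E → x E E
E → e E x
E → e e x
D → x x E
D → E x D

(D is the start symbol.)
Yes — I15: [E → E x .] vs [E → e E x .]

Augment with D' → D and build the canonical LR(0) collection (I0 = CLOSURE({[D' → . D]}), then GOTO on every symbol after a dot until no new states appear). It has 22 states:
  I0: { [D → . E E e], [D → . E x D], [D → . x x E], [D' → . D], [E → . E x], [E → . e E x], [E → . e e x], [E → . x E E] }  — shift
  I1: { [D' → D .] }  — accept
  I2: { [D → E . E e], [D → E . x D], [E → . E x], [E → . e E x], [E → . e e x], [E → . x E E], [E → E . x] }  — shift
  I3: { [E → . E x], [E → . e E x], [E → . e e x], [E → . x E E], [E → e . E x], [E → e . e x] }  — shift
  I4: { [D → x . x E], [E → . E x], [E → . e E x], [E → . e e x], [E → . x E E], [E → x . E E] }  — shift
  I5: { [E → . E x], [E → . e E x], [E → . e e x], [E → . x E E], [E → E . x], [E → x E . E] }  — shift
  I6: { [D → x x . E], [E → . E x], [E → . e E x], [E → . e e x], [E → . x E E], [E → x . E E] }  — shift
  I7: { [D → x x E .], [E → . E x], [E → . e E x], [E → . e e x], [E → . x E E], [E → E . x], [E → x E . E] }  — shift, reduce
  I8: { [E → . E x], [E → . e E x], [E → . e e x], [E → . x E E], [E → x . E E] }  — shift
  I9: { [E → E . x], [E → x E E .] }  — shift, reduce
  I10: { [E → . E x], [E → . e E x], [E → . e e x], [E → . x E E], [E → E x .], [E → x . E E] }  — shift, reduce
  I11: { [E → E x .] }  — reduce
  I12: { [E → E . x], [E → e E . x] }  — shift
  I13: { [E → . E x], [E → . e E x], [E → . e e x], [E → . x E E], [E → e . E x], [E → e . e x], [E → e e . x] }  — shift
  I14: { [E → . E x], [E → . e E x], [E → . e e x], [E → . x E E], [E → e e x .], [E → x . E E] }  — shift, reduce
  I15: { [E → E x .], [E → e E x .] }  — 2 reduces
  I16: { [D → E E . e], [E → E . x] }  — shift
  I17: { [D → . E E e], [D → . E x D], [D → . x x E], [D → E x . D], [E → . E x], [E → . e E x], [E → . e e x], [E → . x E E], [E → E x .], [E → x . E E] }  — shift, reduce
  I18: { [D → E x D .] }  — reduce
  I19: { [D → E . E e], [D → E . x D], [E → . E x], [E → . e E x], [E → . e e x], [E → . x E E], [E → E . x], [E → x E . E] }  — shift
  I20: { [D → E E . e], [E → E . x], [E → x E E .] }  — shift, reduce
  I21: { [D → E E e .] }  — reduce

I15 contains complete items [E → E x .], [E → e E x .] — reduce-reduce conflict.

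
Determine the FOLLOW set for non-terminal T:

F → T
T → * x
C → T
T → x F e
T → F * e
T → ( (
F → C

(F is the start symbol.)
In F → T: T is at the end, add FOLLOW(F)
In C → T: T is at the end, add FOLLOW(C)

The FOLLOW sets referred to above (computed the same way, to a fixed point):
  FOLLOW(F) = { $, '*', 'e' }
  FOLLOW(C) = { $, '*', 'e' }

Taking the union: FOLLOW(T) = { $, '*', 'e' }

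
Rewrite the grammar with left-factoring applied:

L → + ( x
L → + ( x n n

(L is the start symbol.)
L → + ( x L'
L' → ε
L' → n n

Left-factoring transforms A → αβ₁ | αβ₂ into A → αA' and A' → β₁ | β₂
(α is the longest common prefix among the alternatives). Repeat until
no nonterminal has two alternatives with a common prefix.

Round 1: L has alternatives sharing prefix '+ ( x'. Introduce L': L → + ( x L'
  Add: L' → ε
  Add: L' → n n

No remaining common prefixes — done.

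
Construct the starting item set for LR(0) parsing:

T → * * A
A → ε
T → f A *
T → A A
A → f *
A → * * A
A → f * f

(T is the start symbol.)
{ [A → . * * A], [A → . f * f], [A → . f *], [A → .], [T → . * * A], [T → . A A], [T → . f A *], [T' → . T] }

First, augment the grammar with T' → T
I₀ = CLOSURE({ [T' → . T] }):
  [T' → . T] has the dot before T: add [T → . * * A], [T → . f A *], [T → . A A]
  [T → . A A] has the dot before A: add [A → .], [A → . f *], [A → . * * A], [A → . f * f]
No further items can be added.

I₀ = { [A → . * * A], [A → . f * f], [A → . f *], [A → .], [T → . * * A], [T → . A A], [T → . f A *], [T' → . T] }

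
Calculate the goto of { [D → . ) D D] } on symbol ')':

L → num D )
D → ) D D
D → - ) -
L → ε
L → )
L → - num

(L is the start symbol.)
{ [D → ) . D D], [D → . ) D D], [D → . - ) -] }

GOTO(I, ')') = CLOSURE({ [A → αX.β] : [A → α.Xβ] ∈ I, X = ')' })

Items with dot before ')', with the dot advanced:
  [D → . ) D D] → [D → ) . D D]
Closure of the advanced items:
  [D → ) . D D] has the dot before D: add [D → . ) D D], [D → . - ) -]

GOTO = { [D → ) . D D], [D → . ) D D], [D → . - ) -] }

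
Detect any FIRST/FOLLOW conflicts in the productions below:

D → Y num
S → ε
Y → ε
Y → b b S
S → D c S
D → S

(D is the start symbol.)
A FIRST/FOLLOW conflict occurs when a non-terminal N has a nullable alternative N → β (β ⇒* ε) and another alternative N → α with FIRST(α) ∩ FOLLOW(N) ≠ ∅: on such a lookahead the parser cannot decide between expanding α and letting N vanish via β.

Nullable non-terminals: D, S, Y.
FIRST sets used below: FIRST(Y) = { 'b', ε }, FIRST(S) = { 'b', 'c', 'num', ε }, FIRST(D) = { 'b', 'c', 'num', ε }

D: nullable alternative(s) D → S; FOLLOW(D) = { $, 'c' }
  D → Y num: FIRST \ {ε} = { 'b', 'num' } — disjoint from FOLLOW(D)
  D → S: FIRST \ {ε} = { 'b', 'c', 'num' } — this is the only nullable alternative, skip

S: nullable alternative(s) S → ε; FOLLOW(S) = { $, 'c', 'num' }
  S → ε: FIRST \ {ε} = { } — this is the only nullable alternative, skip
  S → D c S: FIRST \ {ε} = { 'b', 'c', 'num' } — overlaps FOLLOW(S) on { 'c', 'num' }: CONFLICT

Y: nullable alternative(s) Y → ε; FOLLOW(Y) = { 'num' }
  Y → ε: FIRST \ {ε} = { } — this is the only nullable alternative, skip
  Y → b b S: FIRST \ {ε} = { 'b' } — disjoint from FOLLOW(Y)

So the grammar has 1 FIRST/FOLLOW conflict (marked CONFLICT above).

Answer: Yes. S → D c S with FOLLOW(S) on { 'c', 'num' }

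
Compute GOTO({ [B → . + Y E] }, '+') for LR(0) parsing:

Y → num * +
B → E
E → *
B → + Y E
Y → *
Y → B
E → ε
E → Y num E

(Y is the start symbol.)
{ [B → + . Y E], [B → . + Y E], [B → . E], [E → . *], [E → . Y num E], [E → .], [Y → . *], [Y → . B], [Y → . num * +] }

GOTO(I, '+') = CLOSURE({ [A → αX.β] : [A → α.Xβ] ∈ I, X = '+' })

Items with dot before '+', with the dot advanced:
  [B → . + Y E] → [B → + . Y E]
Closure of the advanced items:
  [B → + . Y E] has the dot before Y: add [Y → . num * +], [Y → . *], [Y → . B]
  [Y → . B] has the dot before B: add [B → . E], [B → . + Y E]
  [B → . E] has the dot before E: add [E → . *], [E → .], [E → . Y num E]

GOTO = { [B → + . Y E], [B → . + Y E], [B → . E], [E → . *], [E → . Y num E], [E → .], [Y → . *], [Y → . B], [Y → . num * +] }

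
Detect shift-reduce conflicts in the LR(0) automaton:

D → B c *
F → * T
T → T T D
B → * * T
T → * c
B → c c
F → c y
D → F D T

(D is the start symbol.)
Yes — I10: [D → F D T .] vs [T → . * c]; I15: [F → * T .] vs [T → . * c]; I17: [B → * * T .] vs [T → . * c]

Augment with D' → D and build the canonical LR(0) collection (I0 = CLOSURE({[D' → . D]}), then GOTO on every symbol after a dot until no new states appear). It has 20 states:
  I0: { [B → . * * T], [B → . c c], [D → . B c *], [D → . F D T], [D' → . D], [F → . * T], [F → . c y] }  — shift
  I1: { [B → * . * T], [F → * . T], [T → . * c], [T → . T T D] }  — shift
  I2: { [D → B . c *] }  — shift
  I3: { [D' → D .] }  — accept
  I4: { [B → . * * T], [B → . c c], [D → . B c *], [D → . F D T], [D → F . D T], [F → . * T], [F → . c y] }  — shift
  I5: { [B → c . c], [F → c . y] }  — shift
  I6: { [B → c c .] }  — reduce
  I7: { [F → c y .] }  — reduce
  I8: { [D → F D . T], [T → . * c], [T → . T T D] }  — shift
  I9: { [T → * . c] }  — shift
  I10: { [D → F D T .], [T → . * c], [T → . T T D], [T → T . T D] }  — shift, reduce
  I11: { [B → . * * T], [B → . c c], [D → . B c *], [D → . F D T], [F → . * T], [F → . c y], [T → . * c], [T → . T T D], [T → T . T D], [T → T T . D] }  — shift
  I12: { [B → * . * T], [F → * . T], [T → * . c], [T → . * c], [T → . T T D] }  — shift
  I13: { [T → T T D .] }  — reduce
  I14: { [B → * * . T], [T → * . c], [T → . * c], [T → . T T D] }  — shift
  I15: { [F → * T .], [T → . * c], [T → . T T D], [T → T . T D] }  — shift, reduce
  I16: { [T → * c .] }  — reduce
  I17: { [B → * * T .], [T → . * c], [T → . T T D], [T → T . T D] }  — shift, reduce
  I18: { [D → B c . *] }  — shift
  I19: { [D → B c * .] }  — reduce

I10 contains reduce item [D → F D T .] and shift item [T → . * c] — shift-reduce conflict.
I15 contains reduce item [F → * T .] and shift item [T → . * c] — shift-reduce conflict.
I17 contains reduce item [B → * * T .] and shift item [T → . * c] — shift-reduce conflict.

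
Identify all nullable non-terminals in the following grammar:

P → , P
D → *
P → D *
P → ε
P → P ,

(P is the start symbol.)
{ 'P' }

A non-terminal is nullable if it can derive ε (the empty string): either it has an ε-production, or it has a production whose right-hand side consists entirely of nullable non-terminals.

ε-productions: P → ε
So P is immediately nullable.
No further non-terminal can be added: every production for the remaining non-terminals contains a terminal or a non-nullable non-terminal.
Nullable = { 'P' }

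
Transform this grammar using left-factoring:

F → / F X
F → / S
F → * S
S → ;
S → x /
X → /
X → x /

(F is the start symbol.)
F → / F'
F' → F X
F' → S
F → * S
S → ;
S → x /
X → /
X → x /

Left-factoring transforms A → αβ₁ | αβ₂ into A → αA' and A' → β₁ | β₂
(α is the longest common prefix among the alternatives). Repeat until
no nonterminal has two alternatives with a common prefix.

Round 1: F has alternatives sharing prefix '/'. Introduce F': F → / F'
  Add: F' → F X
  Add: F' → S

No remaining common prefixes — done.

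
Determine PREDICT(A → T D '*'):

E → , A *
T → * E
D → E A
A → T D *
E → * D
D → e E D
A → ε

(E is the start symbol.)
{ '*' }

PREDICT(A → T D '*') = (FIRST(RHS) \ {ε}) ∪ (FOLLOW(A) if ε ∈ FIRST(RHS), i.e. RHS ⇒* ε)
FIRST(T) = { '*' }
FIRST(T D '*') = { '*' }
ε ∉ FIRST(T D '*'), so FOLLOW(A) is not added.
PREDICT(A → T D '*') = { '*' }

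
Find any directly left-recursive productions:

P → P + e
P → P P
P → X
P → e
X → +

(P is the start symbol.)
Yes, P is left-recursive

P → P + e: LEFT RECURSIVE (starts with P)
P → P P: LEFT RECURSIVE (starts with P)
P → X: starts with X
P → e: starts with e
X → +: starts with '+'

The grammar has direct left recursion on: P.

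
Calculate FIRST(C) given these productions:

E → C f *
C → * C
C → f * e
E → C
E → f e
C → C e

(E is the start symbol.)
From C → * C:
  - '*' is a terminal: add '*' and stop
From C → f * e:
  - f is a terminal: add 'f' and stop
From C → C e:
  - C is the symbol being defined: contributes nothing new
    C is not nullable, so stop

Collecting: FIRST(C) = { '*', 'f' }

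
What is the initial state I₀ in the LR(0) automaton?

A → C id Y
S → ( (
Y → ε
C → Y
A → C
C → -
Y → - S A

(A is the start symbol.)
First, augment the grammar with A' → A
I₀ = CLOSURE({ [A' → . A] }):
  [A' → . A] has the dot before A: add [A → . C id Y], [A → . C]
  [A → . C id Y] has the dot before C: add [C → . Y], [C → . -]
  [C → . Y] has the dot before Y: add [Y → .], [Y → . - S A]
No further items can be added.

I₀ = { [A → . C id Y], [A → . C], [A' → . A], [C → . -], [C → . Y], [Y → . - S A], [Y → .] }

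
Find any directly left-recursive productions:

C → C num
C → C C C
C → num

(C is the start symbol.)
C → C num: LEFT RECURSIVE (starts with C)
C → C C C: LEFT RECURSIVE (starts with C)
C → num: starts with num

The grammar has direct left recursion on: C.

Answer: Yes, C is left-recursive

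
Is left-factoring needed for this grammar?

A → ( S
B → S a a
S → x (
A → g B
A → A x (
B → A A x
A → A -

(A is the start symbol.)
Left-factoring is needed when two productions for the same non-terminal
share a common prefix on the right-hand side.

Productions for A:
  A → ( S
  A → g B
  A → A x (
  A → A -
Productions for B:
  B → S a a
  B → A A x

Found common prefix 'A' in productions for A

Answer: Yes, A has productions with common prefix 'A'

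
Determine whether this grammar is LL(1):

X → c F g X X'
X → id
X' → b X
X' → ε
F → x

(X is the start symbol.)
A grammar is LL(1) if for each non-terminal N with multiple productions, the predict sets of those productions are pairwise disjoint, where PREDICT(N → α) = (FIRST(α) \ {ε}) ∪ (FOLLOW(N) if α ⇒* ε).

Relevant sets:
  FOLLOW(X') = { $, 'b' }

For X:
  PREDICT(X → c F g X X') = { 'c' }
  PREDICT(X → id) = { 'id' }
For X':
  PREDICT(X' → b X) = { 'b' }
  PREDICT(X' → ε) = { $, 'b' }
F has a single production, so nothing to check there.

Conflict found: Predict set conflict for X': { 'b' }
The grammar is NOT LL(1).

Answer: No. Predict set conflict for X': { 'b' }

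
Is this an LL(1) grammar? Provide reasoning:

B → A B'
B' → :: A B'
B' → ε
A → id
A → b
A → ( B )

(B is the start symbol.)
Relevant sets:
  FOLLOW(B') = { $, ')' }

For B':
  PREDICT(B' → :: A B') = { '::' }
  PREDICT(B' → ε) = { $, ')' }
For A:
  PREDICT(A → id) = { 'id' }
  PREDICT(A → b) = { 'b' }
  PREDICT(A → '(' B ')') = { '(' }
B has a single production, so nothing to check there.

All predict sets are disjoint. The grammar IS LL(1).

Answer: Yes, the grammar is LL(1).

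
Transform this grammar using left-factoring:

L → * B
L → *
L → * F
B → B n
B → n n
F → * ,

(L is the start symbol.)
Left-factoring transforms A → αβ₁ | αβ₂ into A → αA' and A' → β₁ | β₂
(α is the longest common prefix among the alternatives). Repeat until
no nonterminal has two alternatives with a common prefix.

Round 1: L has alternatives sharing prefix '*'. Introduce L': L → * L'
  Add: L' → B
  Add: L' → ε
  Add: L' → F

No remaining common prefixes — done.

Resulting grammar:
L → * L'
L' → B
L' → ε
L' → F
B → B n
B → n n
F → * ,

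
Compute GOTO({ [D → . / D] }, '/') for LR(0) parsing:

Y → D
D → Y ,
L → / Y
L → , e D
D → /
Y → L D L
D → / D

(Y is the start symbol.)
GOTO(I, '/') = CLOSURE({ [A → αX.β] : [A → α.Xβ] ∈ I, X = '/' })

Items with dot before '/', with the dot advanced:
  [D → . / D] → [D → / . D]
Closure of the advanced items:
  [D → / . D] has the dot before D: add [D → . Y ,], [D → . /], [D → . / D]
  [D → . Y ,] has the dot before Y: add [Y → . D], [Y → . L D L]
  [Y → . L D L] has the dot before L: add [L → . / Y], [L → . , e D]

GOTO = { [D → . / D], [D → . /], [D → . Y ,], [D → / . D], [L → . , e D], [L → . / Y], [Y → . D], [Y → . L D L] }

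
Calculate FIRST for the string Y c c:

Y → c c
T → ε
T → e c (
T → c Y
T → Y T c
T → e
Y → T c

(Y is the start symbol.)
FIRST sets of the non-terminals involved (from the grammar, by fixed-point iteration):
  FIRST(Y) = { 'c', 'e' }

To compute FIRST(Y c c), process the symbols left to right:
Symbol Y is a non-terminal. Add FIRST(Y) \ {ε} = { 'c', 'e' }
Y is not nullable (ε ∉ FIRST(Y)), so stop here.
FIRST(Y c c) = { 'c', 'e' }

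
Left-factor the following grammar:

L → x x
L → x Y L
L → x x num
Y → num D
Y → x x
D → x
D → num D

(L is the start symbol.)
L → x L'
L' → x L''
L'' → ε
L'' → num
L' → Y L
Y → num D
Y → x x
D → x
D → num D

Left-factoring transforms A → αβ₁ | αβ₂ into A → αA' and A' → β₁ | β₂
(α is the longest common prefix among the alternatives). Repeat until
no nonterminal has two alternatives with a common prefix.

Round 1: L has alternatives sharing prefix 'x'. Introduce L': L → x L'
  Add: L' → x
  Add: L' → Y L
  Add: L' → x num

Round 2: L' has alternatives sharing prefix 'x'. Introduce L'': L' → x L''
  Add: L'' → ε
  Add: L'' → num

No remaining common prefixes — done.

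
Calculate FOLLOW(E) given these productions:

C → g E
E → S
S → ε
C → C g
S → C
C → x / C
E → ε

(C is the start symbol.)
To compute FOLLOW(E), find every occurrence of E on a right-hand side N → α E β: add FIRST(β) \ {ε}, and if β is empty or nullable also add FOLLOW(N). Iterate to a fixed point.

In C → g E: E is at the end, add FOLLOW(C)

The FOLLOW sets referred to above (computed the same way, to a fixed point):
  FOLLOW(C) = { $, 'g' }

Taking the union: FOLLOW(E) = { $, 'g' }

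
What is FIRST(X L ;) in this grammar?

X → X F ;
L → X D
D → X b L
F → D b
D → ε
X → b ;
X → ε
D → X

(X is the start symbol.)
{ ';', 'b' }

FIRST sets of the non-terminals involved (from the grammar, by fixed-point iteration):
  FIRST(X) = { 'b', ε }
  FIRST(L) = { 'b', ε }

To compute FIRST(X L ;), process the symbols left to right:
Symbol X is a non-terminal. Add FIRST(X) \ {ε} = { 'b' }
X is nullable (ε ∈ FIRST(X)), continue to the next symbol.
Symbol L is a non-terminal. Add FIRST(L) \ {ε} = { 'b' }
L is nullable (ε ∈ FIRST(L)), continue to the next symbol.
Symbol ; is a terminal. Add ';' and stop.
FIRST(X L ;) = { ';', 'b' }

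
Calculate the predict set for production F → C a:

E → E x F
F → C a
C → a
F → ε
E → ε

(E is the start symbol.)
PREDICT(F → C a) = (FIRST(RHS) \ {ε}) ∪ (FOLLOW(F) if ε ∈ FIRST(RHS), i.e. RHS ⇒* ε)
FIRST(C) = { 'a' }
FIRST(C a) = { 'a' }
ε ∉ FIRST(C a), so FOLLOW(F) is not added.
PREDICT(F → C a) = { 'a' }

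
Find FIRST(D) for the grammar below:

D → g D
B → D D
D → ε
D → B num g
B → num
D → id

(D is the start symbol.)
To compute FIRST(D), examine every production with D on the left-hand side, reading each right-hand side left to right until a non-nullable symbol is reached.

FIRST sets of the other non-terminals involved (by the same procedure, iterated to a fixed point):
  FIRST(B) = { 'g', 'id', 'num', ε }

From D → g D:
  - g is a terminal: add 'g' and stop
From D → ε:
  - ε-production, so ε ∈ FIRST(D)
From D → B num g:
  - B is a non-terminal: add FIRST(B) \ {ε} = { 'g', 'id', 'num' }
    B is nullable, so continue to the next symbol
  - num is a terminal: add 'num' and stop
From D → id:
  - id is a terminal: add 'id' and stop

Collecting: FIRST(D) = { 'g', 'id', 'num', ε }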